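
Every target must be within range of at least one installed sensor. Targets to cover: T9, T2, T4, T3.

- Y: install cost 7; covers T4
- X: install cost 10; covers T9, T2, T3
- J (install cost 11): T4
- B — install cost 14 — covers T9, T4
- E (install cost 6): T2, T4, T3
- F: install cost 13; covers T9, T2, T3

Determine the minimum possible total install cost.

Choose X and E: together they cover T9, T2, T4, T3 — every target.
Total install cost: 10 + 6 = 16.
No cover costs less than 16.

16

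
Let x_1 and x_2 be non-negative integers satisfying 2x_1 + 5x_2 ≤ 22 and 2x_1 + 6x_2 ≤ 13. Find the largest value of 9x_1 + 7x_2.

54

(x_1,x_2)=(6,0) is feasible, giving 54.
(x_1,x_2)=(5,0) is feasible, giving 45.
The best lattice point is (6,0), giving 54.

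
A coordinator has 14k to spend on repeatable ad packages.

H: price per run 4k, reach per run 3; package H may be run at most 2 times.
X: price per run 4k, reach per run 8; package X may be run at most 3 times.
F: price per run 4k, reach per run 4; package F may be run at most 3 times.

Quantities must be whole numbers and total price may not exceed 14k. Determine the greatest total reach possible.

Take 3×X: price 12 ≤ 14, reach 3·8 = 24.
X has the best ratio (8/4) and is taken to its limit of 3; remaining capacity is filled optimally with the others.

24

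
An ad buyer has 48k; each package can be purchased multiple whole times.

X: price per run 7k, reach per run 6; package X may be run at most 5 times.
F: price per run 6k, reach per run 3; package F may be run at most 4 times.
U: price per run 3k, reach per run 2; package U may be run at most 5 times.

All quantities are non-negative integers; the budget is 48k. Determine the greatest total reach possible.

Take 5×X and 4×U: price 47 ≤ 48, reach 5·6 + 4·2 = 38.
X has the best ratio (6/7) and is taken to its limit of 5; remaining capacity is filled optimally with the others.

38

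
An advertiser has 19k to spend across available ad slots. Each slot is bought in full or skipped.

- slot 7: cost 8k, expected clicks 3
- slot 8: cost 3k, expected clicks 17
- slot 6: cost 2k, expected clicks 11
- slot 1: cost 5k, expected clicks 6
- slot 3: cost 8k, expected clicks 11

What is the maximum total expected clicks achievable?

Take slot 8, slot 6, slot 1, and slot 3: cost 3 + 2 + 5 + 8 = 18 ≤ 19, expected clicks 17 + 11 + 6 + 11 = 45.
No other feasible combination does better.

45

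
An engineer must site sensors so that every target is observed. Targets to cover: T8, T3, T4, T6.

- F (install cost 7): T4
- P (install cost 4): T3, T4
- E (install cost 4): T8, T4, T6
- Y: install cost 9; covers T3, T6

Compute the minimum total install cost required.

Choose P and E: together they cover T8, T3, T4, T6 — every target.
Total install cost: 4 + 4 = 8.
No cover costs less than 8.

8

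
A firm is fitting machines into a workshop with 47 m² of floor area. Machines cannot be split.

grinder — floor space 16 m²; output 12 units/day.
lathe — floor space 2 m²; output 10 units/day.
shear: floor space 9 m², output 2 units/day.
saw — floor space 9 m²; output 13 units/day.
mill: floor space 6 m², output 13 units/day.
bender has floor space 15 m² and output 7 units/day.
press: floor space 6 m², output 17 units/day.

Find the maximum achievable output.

65

Allowing fractional choices, the relaxed optimum would be about 68.7, but machines are indivisible.
lathe + shear + saw + mill + bender + press: floor space 2 + 9 + 9 + 6 + 15 + 6 = 47 ≤ 47, output 10 + 2 + 13 + 13 + 7 + 17 = 62.
grinder + lathe + saw + mill + press: floor space 16 + 2 + 9 + 6 + 6 = 39 ≤ 47, output 12 + 10 + 13 + 13 + 17 = 65.
lathe + saw + mill + bender + press: floor space 2 + 9 + 6 + 15 + 6 = 38 ≤ 47, output 10 + 13 + 13 + 7 + 17 = 60.
Best is grinder, lathe, saw, mill, and press with total output 65.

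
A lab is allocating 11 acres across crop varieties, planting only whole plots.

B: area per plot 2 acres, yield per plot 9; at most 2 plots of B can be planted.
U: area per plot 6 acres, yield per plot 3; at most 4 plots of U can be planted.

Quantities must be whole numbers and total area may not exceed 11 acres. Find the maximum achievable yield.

21

B has the best ratio (9/2); taking only B gives at most 2×9 = 18 (stopped by the supply cap of 2).
Mixing does better — 2×B and 1×U: area 10 ≤ 11, yield 2·9 + 1·3 = 21.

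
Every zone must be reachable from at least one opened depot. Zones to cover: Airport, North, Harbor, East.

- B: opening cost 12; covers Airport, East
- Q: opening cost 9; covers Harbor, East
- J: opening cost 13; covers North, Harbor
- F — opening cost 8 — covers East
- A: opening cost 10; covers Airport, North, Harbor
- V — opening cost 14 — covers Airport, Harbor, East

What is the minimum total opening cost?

18

Choose F and A: together they cover Airport, North, Harbor, East — every zone.
Total opening cost: 8 + 10 = 18.
No cover costs less than 18.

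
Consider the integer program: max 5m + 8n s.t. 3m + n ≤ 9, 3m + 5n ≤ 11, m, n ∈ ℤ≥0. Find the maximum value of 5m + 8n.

(m,n)=(2,1): 3·2+1·1=7≤9, 3·2+5·1=11≤11, objective 18.
(m,n)=(3,0): 3·3+1·0=9≤9, 3·3+5·0=9≤11, objective 15.
The best lattice point is (2,1), giving 18.

18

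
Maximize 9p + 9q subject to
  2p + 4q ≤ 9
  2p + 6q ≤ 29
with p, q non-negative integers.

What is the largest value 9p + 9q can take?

(p,q)=(4,0): 2·4+4·0=8≤9, 2·4+6·0=8≤29, objective 36.
(p,q)=(3,0): 2·3+4·0=6≤9, 2·3+6·0=6≤29, objective 27.
The best lattice point is (4,0), giving 36.

36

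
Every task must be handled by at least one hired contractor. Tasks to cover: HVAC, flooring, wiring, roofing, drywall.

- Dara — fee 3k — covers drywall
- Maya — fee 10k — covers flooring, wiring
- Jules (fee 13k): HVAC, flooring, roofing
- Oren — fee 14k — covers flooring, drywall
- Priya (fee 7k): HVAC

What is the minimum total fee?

26

Choose Dara, Maya, and Jules: together they cover HVAC, flooring, wiring, roofing, drywall — every task.
Total fee: 3 + 10 + 13 = 26.
No cover costs less than 26.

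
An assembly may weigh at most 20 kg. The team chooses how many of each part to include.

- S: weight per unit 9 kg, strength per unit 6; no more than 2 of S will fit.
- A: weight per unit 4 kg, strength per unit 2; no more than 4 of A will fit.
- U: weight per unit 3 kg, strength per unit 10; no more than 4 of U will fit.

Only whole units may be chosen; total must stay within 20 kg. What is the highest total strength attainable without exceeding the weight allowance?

44

Take 2×A and 4×U: weight 20 ≤ 20, strength 2·2 + 4·10 = 44.
U has the best ratio (10/3) and is taken to its limit of 4; remaining capacity is filled optimally with the others.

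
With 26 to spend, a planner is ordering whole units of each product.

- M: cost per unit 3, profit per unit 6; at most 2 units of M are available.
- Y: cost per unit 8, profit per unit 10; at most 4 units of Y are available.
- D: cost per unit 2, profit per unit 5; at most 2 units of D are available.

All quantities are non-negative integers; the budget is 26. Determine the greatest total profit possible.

42

Take 2×M, 2×Y, and 2×D: cost 26 ≤ 26, profit 2·6 + 2·10 + 2·5 = 42.
D has the best ratio (5/2) and is taken to its limit of 2; remaining capacity is filled optimally with the others.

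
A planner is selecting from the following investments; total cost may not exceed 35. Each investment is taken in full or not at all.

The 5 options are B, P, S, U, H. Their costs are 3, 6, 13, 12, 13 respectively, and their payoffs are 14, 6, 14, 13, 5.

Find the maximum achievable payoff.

Take B, P, S, and U: cost 3 + 6 + 13 + 12 = 34 ≤ 35, payoff 14 + 6 + 14 + 13 = 47.
No other feasible combination does better.

47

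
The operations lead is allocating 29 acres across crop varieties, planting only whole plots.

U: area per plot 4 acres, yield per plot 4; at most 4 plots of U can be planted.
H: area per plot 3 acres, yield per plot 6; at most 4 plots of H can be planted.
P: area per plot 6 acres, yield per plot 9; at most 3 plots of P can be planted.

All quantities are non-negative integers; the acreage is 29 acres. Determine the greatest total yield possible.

This is a bounded integer knapsack.
3×H and 3×P: area 27 ≤ 29, yield 3·6 + 3·9 = 45.
1×U, 4×H, and 2×P: area 28 ≤ 29, yield 1·4 + 4·6 + 2·9 = 46.
Best is 46.

46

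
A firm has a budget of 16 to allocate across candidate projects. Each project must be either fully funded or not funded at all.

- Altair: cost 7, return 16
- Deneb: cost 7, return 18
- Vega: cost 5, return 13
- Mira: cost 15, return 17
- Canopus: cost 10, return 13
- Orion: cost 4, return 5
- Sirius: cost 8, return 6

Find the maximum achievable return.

36

This is an integer program with binary decision variables.
Deneb + Vega + Orion: cost 7 + 5 + 4 = 16 ≤ 16, return 18 + 13 + 5 = 36.
Altair + Vega + Orion: cost 7 + 5 + 4 = 16 ≤ 16, return 16 + 13 + 5 = 34.
Altair + Deneb: cost 7 + 7 = 14 ≤ 16, return 16 + 18 = 34.
Best is Deneb, Vega, and Orion with total return 36.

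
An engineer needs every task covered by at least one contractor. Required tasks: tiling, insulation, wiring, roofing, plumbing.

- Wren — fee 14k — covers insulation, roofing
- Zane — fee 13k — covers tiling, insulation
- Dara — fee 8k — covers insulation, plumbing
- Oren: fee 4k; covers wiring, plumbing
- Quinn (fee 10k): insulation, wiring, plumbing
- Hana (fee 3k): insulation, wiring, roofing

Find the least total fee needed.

20

Choose Zane, Oren, and Hana: together they cover tiling, insulation, wiring, roofing, plumbing — every task.
Total fee: 13 + 4 + 3 = 20.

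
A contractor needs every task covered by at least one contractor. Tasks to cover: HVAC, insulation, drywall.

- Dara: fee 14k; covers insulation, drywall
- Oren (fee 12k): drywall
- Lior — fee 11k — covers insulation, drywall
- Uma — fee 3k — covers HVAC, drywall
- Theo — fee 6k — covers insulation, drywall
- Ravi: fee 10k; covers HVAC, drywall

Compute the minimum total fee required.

Choose Uma and Theo: together they cover HVAC, insulation, drywall — every task.
Total fee: 3 + 6 = 9.
No cover costs less than 9.

9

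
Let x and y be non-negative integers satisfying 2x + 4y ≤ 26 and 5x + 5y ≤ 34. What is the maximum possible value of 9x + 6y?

54

The continuous relaxation peaks at (6.8, 0) with value 61.20; rounding to a feasible lattice point costs some objective.
(x,y)=(6,0): 2·6+4·0=12≤26, 5·6+5·0=30≤34, objective 54.
(x,y)=(5,1): 2·5+4·1=14≤26, 5·5+5·1=30≤34, objective 51.
(x,y)=(5,0): 2·5+4·0=10≤26, 5·5+5·0=25≤34, objective 45.
No feasible integer point exceeds 54.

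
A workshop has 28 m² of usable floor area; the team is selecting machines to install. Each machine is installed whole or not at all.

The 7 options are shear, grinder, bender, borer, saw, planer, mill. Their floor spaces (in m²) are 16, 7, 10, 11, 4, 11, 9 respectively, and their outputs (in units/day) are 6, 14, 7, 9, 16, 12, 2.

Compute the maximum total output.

Allowing fractional choices, the relaxed optimum would be about 46.9, but machines are indivisible.
grinder + borer + saw: floor space 7 + 11 + 4 = 22 ≤ 28, output 14 + 9 + 16 = 39.
grinder + bender + saw: floor space 7 + 10 + 4 = 21 ≤ 28, output 14 + 7 + 16 = 37.
grinder + saw + planer: floor space 7 + 4 + 11 = 22 ≤ 28, output 14 + 16 + 12 = 42.
Best is grinder, saw, and planer with total output 42.

42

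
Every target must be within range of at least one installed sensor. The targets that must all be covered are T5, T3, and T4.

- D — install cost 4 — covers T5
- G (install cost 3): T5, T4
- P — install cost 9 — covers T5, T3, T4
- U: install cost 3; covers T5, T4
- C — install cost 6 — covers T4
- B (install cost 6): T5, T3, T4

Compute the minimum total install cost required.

6

The greedy cost-per-new-target heuristic would pick G and B for 9, but a cheaper cover exists.
B alone covers T5, T3, T4 — every target.
Total install cost: 6.
No cover costs less than 6.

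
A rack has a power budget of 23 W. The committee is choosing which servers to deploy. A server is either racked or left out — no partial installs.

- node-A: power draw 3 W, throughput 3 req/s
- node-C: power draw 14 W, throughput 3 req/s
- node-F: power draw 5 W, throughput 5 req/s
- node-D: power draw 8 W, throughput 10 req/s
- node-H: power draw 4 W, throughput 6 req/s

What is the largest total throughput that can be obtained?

24

Treat it as a binary knapsack problem.
Allowing fractional choices, the relaxed optimum would be about 24.6, but servers are indivisible.
node-A + node-D + node-H: power draw 3 + 8 + 4 = 15 ≤ 23, throughput 3 + 10 + 6 = 19.
node-F + node-D + node-H: power draw 5 + 8 + 4 = 17 ≤ 23, throughput 5 + 10 + 6 = 21.
node-A + node-F + node-D + node-H: power draw 3 + 5 + 8 + 4 = 20 ≤ 23, throughput 3 + 5 + 10 + 6 = 24.
Best is node-A, node-F, node-D, and node-H with total throughput 24.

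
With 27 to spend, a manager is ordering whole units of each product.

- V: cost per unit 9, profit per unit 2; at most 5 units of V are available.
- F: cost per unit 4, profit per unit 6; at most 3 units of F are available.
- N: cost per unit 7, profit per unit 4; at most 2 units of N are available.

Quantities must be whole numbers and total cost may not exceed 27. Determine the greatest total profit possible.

3×F and 2×N: cost 26 ≤ 27, profit 3·6 + 2·4 = 26.
3×F and 1×N: cost 19 ≤ 27, profit 3·6 + 1·4 = 22.
Best is 26.

26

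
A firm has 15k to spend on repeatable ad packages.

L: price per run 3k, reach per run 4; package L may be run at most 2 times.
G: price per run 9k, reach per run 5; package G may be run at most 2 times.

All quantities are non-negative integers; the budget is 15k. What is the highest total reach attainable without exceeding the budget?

Take 2×L and 1×G: price 15 ≤ 15, reach 2·4 + 1·5 = 13.
L has the best ratio (4/3) and is taken to its limit of 2; remaining capacity is filled optimally with the others.

13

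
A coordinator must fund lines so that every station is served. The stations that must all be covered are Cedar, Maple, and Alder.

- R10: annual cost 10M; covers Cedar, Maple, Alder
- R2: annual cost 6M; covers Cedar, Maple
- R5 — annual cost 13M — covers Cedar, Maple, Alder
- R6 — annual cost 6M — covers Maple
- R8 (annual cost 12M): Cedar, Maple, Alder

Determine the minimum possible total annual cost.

10

This is a weighted set-cover instance.
R10 alone covers Cedar, Maple, Alder — every station.
Total annual cost: 10.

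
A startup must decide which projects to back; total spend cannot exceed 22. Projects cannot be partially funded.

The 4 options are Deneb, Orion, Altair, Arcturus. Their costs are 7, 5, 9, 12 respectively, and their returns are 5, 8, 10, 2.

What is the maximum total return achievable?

Allowing fractional choices, the relaxed optimum would be about 23.2, but projects are indivisible.
Orion + Altair: cost 5 + 9 = 14 ≤ 22, return 8 + 10 = 18.
Deneb + Orion + Altair: cost 7 + 5 + 9 = 21 ≤ 22, return 5 + 8 + 10 = 23.
Best is Deneb, Orion, and Altair with total return 23.

23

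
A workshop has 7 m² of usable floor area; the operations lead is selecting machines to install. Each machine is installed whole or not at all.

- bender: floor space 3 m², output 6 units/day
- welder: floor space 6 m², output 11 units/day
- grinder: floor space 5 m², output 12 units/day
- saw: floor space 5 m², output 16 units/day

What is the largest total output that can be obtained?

This is a 0-1 knapsack instance.
Allowing fractional choices, the relaxed optimum would be about 20.8, but machines are indivisible.
grinder: floor space 5 ≤ 7, output 12.
saw: floor space 5 ≤ 7, output 16.
Best is saw with total output 16.

16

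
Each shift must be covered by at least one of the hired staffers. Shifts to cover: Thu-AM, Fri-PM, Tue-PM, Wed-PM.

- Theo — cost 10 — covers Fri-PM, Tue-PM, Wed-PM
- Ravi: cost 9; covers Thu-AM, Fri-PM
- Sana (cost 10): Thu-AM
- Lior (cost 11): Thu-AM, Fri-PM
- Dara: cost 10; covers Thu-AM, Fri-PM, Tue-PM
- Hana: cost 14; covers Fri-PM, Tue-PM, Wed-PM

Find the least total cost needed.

19

Choose Theo and Ravi: together they cover Thu-AM, Fri-PM, Tue-PM, Wed-PM — every shift.
Total cost: 10 + 9 = 19.
No cover costs less than 19.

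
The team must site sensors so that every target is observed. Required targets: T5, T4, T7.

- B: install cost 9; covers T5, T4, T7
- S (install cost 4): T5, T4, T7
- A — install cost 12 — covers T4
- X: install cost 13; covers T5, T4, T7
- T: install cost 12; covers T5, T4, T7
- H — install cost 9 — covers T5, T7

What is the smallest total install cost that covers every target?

S alone covers T5, T4, T7 — every target.
Total install cost: 4.

4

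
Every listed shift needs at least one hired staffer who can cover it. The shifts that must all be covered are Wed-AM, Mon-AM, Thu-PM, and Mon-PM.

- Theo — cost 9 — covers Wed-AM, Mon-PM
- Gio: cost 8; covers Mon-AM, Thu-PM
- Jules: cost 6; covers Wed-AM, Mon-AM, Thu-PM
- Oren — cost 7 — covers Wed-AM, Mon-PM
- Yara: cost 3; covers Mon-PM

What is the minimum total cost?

Choose Jules and Yara: together they cover Wed-AM, Mon-AM, Thu-PM, Mon-PM — every shift.
Total cost: 6 + 3 = 9.

9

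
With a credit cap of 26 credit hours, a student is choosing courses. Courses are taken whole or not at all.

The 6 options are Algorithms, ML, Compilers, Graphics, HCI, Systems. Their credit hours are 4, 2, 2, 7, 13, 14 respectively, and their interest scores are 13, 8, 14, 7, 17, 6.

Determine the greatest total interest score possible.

Allowing fractional choices, the relaxed optimum would be about 57.0, but courses are indivisible.
Algorithms + Compilers + Graphics + HCI: credit hours 4 + 2 + 7 + 13 = 26 ≤ 26, interest score 13 + 14 + 7 + 17 = 51.
Algorithms + ML + Compilers + HCI: credit hours 4 + 2 + 2 + 13 = 21 ≤ 26, interest score 13 + 8 + 14 + 17 = 52.
ML + Compilers + Graphics + HCI: credit hours 2 + 2 + 7 + 13 = 24 ≤ 26, interest score 8 + 14 + 7 + 17 = 46.
Best is Algorithms, ML, Compilers, and HCI with total interest score 52.

52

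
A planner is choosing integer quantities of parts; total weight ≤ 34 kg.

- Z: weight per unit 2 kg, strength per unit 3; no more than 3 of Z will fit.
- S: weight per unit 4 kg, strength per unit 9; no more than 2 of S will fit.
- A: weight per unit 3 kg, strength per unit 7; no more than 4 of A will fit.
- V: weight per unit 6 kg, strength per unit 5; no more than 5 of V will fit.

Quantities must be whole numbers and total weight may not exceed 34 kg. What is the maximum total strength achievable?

1×Z, 2×S, 4×A, and 2×V: weight 34 ≤ 34, strength 1·3 + 2·9 + 4·7 + 2·5 = 59.
3×Z, 2×S, 4×A, and 1×V: weight 32 ≤ 34, strength 3·3 + 2·9 + 4·7 + 1·5 = 60.
Best is 60.

60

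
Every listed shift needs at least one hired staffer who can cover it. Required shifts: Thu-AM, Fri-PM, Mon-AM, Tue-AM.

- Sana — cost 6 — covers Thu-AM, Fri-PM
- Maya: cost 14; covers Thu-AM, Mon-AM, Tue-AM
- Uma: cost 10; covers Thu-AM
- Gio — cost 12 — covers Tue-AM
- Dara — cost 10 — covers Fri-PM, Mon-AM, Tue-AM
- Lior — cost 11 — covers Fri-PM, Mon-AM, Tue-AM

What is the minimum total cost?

Choose Sana and Dara: together they cover Thu-AM, Fri-PM, Mon-AM, Tue-AM — every shift.
Total cost: 6 + 10 = 16.
No cover costs less than 16.

16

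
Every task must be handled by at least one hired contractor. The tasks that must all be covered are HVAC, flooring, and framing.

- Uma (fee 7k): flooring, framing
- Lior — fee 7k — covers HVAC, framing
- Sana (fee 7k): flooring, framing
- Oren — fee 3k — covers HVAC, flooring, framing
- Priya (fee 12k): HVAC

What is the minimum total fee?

3

Oren alone covers HVAC, flooring, framing — every task.
Total fee: 3.
No cover costs less than 3.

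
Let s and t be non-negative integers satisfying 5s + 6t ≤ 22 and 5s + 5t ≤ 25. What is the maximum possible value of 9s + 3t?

36

(s,t)=(4,0): 5·4+6·0=20≤22, 5·4+5·0=20≤25, objective 36.
(s,t)=(3,1): 5·3+6·1=21≤22, 5·3+5·1=20≤25, objective 30.
The best lattice point is (4,0), giving 36.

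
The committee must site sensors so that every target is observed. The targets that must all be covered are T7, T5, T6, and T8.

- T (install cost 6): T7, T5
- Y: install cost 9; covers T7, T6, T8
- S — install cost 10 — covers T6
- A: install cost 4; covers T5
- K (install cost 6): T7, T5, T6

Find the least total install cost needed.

13

The greedy cost-per-new-target heuristic would pick K and Y for 15, but a cheaper cover exists.
Choose Y and A: together they cover T7, T5, T6, T8 — every target.
Total install cost: 9 + 4 = 13.
No cover costs less than 13.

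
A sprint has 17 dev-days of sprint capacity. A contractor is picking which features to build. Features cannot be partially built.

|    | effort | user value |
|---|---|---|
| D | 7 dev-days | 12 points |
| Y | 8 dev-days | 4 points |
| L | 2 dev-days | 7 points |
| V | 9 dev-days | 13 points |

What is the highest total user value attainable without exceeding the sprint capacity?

D + V: effort 7 + 9 = 16 ≤ 17, user value 12 + 13 = 25.
D + Y + L: effort 7 + 8 + 2 = 17 ≤ 17, user value 12 + 4 + 7 = 23.
L + V: effort 2 + 9 = 11 ≤ 17, user value 7 + 13 = 20.
Best is D and V with total user value 25.

25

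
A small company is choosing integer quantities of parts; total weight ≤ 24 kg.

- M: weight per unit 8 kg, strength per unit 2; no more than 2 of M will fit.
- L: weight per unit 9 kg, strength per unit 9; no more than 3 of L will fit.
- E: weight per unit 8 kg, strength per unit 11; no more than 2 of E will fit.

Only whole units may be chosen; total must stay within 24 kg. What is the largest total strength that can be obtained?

Take 1×M and 2×E: weight 24 ≤ 24, strength 1·2 + 2·11 = 24.
E has the best ratio (11/8) and is taken to its limit of 2; remaining capacity is filled optimally with the others.

24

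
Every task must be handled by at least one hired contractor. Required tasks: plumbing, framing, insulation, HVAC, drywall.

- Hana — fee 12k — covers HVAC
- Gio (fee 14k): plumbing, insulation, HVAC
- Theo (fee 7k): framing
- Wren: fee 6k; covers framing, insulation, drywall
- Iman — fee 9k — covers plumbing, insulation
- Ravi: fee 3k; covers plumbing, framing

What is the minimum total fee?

Choose Gio and Wren: together they cover plumbing, framing, insulation, HVAC, drywall — every task.
Total fee: 14 + 6 = 20.

20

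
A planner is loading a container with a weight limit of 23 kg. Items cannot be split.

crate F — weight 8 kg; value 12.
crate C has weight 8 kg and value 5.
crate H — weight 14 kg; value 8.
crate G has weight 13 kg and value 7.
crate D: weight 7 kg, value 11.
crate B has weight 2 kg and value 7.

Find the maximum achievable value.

crate F + crate D + crate B: weight 8 + 7 + 2 = 17 ≤ 23, value 12 + 11 + 7 = 30.
crate F + crate C + crate D: weight 8 + 8 + 7 = 23 ≤ 23, value 12 + 5 + 11 = 28.
Best is crate F, crate D, and crate B with total value 30.

30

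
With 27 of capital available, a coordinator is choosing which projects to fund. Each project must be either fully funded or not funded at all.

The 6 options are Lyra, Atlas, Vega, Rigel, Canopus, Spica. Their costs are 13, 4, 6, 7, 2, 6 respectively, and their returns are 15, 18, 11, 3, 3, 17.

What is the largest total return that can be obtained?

53

Take Lyra, Atlas, Canopus, and Spica: cost 13 + 4 + 2 + 6 = 25 ≤ 27, return 15 + 18 + 3 + 17 = 53.
No other feasible combination does better.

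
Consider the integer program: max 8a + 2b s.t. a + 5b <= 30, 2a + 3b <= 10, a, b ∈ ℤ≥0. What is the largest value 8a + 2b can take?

40

(a,b)=(5,0): 1·5+5·0=5≤30, 2·5+3·0=10≤10, objective 40.
(a,b)=(4,0): 1·4+5·0=4≤30, 2·4+3·0=8≤10, objective 32.
The best lattice point is (5,0), giving 40.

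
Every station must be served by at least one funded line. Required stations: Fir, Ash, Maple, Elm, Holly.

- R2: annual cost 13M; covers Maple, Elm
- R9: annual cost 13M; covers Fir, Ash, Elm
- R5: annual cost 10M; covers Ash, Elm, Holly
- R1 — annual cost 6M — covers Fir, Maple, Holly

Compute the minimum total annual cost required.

Choose R5 and R1: together they cover Fir, Ash, Maple, Elm, Holly — every station.
Total annual cost: 10 + 6 = 16.
No cover costs less than 16.

16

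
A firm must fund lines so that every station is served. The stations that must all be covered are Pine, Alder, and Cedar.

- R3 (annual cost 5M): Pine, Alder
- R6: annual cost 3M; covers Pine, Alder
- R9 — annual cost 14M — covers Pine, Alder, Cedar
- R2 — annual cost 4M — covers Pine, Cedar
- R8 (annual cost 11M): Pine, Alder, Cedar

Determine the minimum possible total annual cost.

Choose R6 and R2: together they cover Pine, Alder, Cedar — every station.
Total annual cost: 3 + 4 = 7.
No cover costs less than 7.

7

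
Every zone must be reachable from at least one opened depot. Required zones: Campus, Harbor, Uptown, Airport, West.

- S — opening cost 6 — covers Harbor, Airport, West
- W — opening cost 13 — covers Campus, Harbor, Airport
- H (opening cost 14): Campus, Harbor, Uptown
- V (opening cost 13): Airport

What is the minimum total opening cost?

This is a weighted set-cover instance.
Choose S and H: together they cover Campus, Harbor, Uptown, Airport, West — every zone.
Total opening cost: 6 + 14 = 20.
No cover costs less than 20.

20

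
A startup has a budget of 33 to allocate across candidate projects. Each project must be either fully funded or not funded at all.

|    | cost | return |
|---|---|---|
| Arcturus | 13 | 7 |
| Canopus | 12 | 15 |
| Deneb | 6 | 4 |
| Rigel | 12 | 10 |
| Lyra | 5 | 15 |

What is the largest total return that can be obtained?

Allowing fractional choices, the relaxed optimum would be about 42.7, but projects are indivisible.
Arcturus + Canopus + Lyra: cost 13 + 12 + 5 = 30 ≤ 33, return 7 + 15 + 15 = 37.
Canopus + Rigel + Lyra: cost 12 + 12 + 5 = 29 ≤ 33, return 15 + 10 + 15 = 40.
Canopus + Deneb + Lyra: cost 12 + 6 + 5 = 23 ≤ 33, return 15 + 4 + 15 = 34.
Best is Canopus, Rigel, and Lyra with total return 40.

40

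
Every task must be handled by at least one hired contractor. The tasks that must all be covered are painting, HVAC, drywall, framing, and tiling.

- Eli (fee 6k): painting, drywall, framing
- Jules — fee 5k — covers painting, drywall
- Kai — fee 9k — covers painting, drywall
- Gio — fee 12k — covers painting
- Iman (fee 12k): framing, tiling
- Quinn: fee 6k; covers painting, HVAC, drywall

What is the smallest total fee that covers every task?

The greedy cost-per-new-task heuristic would pick Eli, Quinn, and Iman for 24, but a cheaper cover exists.
Choose Iman and Quinn: together they cover painting, HVAC, drywall, framing, tiling — every task.
Total fee: 12 + 6 = 18.
No cover costs less than 18.

18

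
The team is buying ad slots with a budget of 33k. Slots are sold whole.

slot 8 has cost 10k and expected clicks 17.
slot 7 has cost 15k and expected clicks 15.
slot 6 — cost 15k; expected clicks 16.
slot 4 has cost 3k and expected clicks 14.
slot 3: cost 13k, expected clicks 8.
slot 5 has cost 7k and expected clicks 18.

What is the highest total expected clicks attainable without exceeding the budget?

Allowing fractional choices, the relaxed optimum would be about 62.9, but ad slots are indivisible.
slot 8 + slot 7 + slot 5: cost 10 + 15 + 7 = 32 ≤ 33, expected clicks 17 + 15 + 18 = 50.
slot 8 + slot 4 + slot 3 + slot 5: cost 10 + 3 + 13 + 7 = 33 ≤ 33, expected clicks 17 + 14 + 8 + 18 = 57.
slot 8 + slot 6 + slot 5: cost 10 + 15 + 7 = 32 ≤ 33, expected clicks 17 + 16 + 18 = 51.
Best is slot 8, slot 4, slot 3, and slot 5 with total expected clicks 57.

57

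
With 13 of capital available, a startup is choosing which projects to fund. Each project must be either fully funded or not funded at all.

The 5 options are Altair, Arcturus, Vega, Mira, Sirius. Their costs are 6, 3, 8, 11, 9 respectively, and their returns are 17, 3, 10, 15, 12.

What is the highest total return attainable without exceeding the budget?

20

Treat it as a binary knapsack problem.
Allowing fractional choices, the relaxed optimum would be about 26.5, but projects are indivisible.
Altair + Arcturus: cost 6 + 3 = 9 ≤ 13, return 17 + 3 = 20.
Mira: cost 11 ≤ 13, return 15.
Altair: cost 6 ≤ 13, return 17.
Best is Altair and Arcturus with total return 20.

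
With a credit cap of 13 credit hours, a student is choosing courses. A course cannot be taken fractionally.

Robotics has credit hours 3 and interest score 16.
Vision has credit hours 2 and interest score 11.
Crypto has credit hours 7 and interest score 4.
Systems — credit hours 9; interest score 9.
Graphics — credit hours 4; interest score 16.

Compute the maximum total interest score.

43

Take Robotics, Vision, and Graphics: credit hours 3 + 2 + 4 = 9 ≤ 13, interest score 16 + 11 + 16 = 43.
No other feasible combination does better.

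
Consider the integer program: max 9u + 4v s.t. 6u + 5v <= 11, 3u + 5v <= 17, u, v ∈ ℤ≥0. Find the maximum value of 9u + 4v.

(u,v)=(1,1): 6·1+5·1=11≤11, 3·1+5·1=8≤17, objective 13.
(u,v)=(1,0): 6·1+5·0=6≤11, 3·1+5·0=3≤17, objective 9.
(u,v)=(0,2): 6·0+5·2=10≤11, 3·0+5·2=10≤17, objective 8.
No feasible integer point exceeds 13.

13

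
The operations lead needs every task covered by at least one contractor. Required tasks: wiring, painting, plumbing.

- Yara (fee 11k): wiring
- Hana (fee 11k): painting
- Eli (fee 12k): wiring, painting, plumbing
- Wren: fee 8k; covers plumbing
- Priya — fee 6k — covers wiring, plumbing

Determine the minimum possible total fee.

This is an integer covering problem.
The greedy cost-per-new-task heuristic would pick Priya and Hana for 17, but a cheaper cover exists.
Eli alone covers wiring, painting, plumbing — every task.
Total fee: 12.
No cover costs less than 12.

12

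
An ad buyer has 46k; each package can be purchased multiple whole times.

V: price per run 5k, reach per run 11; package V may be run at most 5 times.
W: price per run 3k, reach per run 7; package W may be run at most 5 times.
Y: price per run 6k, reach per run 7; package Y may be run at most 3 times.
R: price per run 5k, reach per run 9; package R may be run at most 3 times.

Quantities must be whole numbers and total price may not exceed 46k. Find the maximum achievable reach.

99

This is a bounded integer knapsack.
W has the best ratio (7/3); taking only W gives at most 5×7 = 35 (stopped by the supply cap of 5).
Mixing does better — 5×V, 5×W, and 1×R: price 45 ≤ 46, reach 5·11 + 5·7 + 1·9 = 99.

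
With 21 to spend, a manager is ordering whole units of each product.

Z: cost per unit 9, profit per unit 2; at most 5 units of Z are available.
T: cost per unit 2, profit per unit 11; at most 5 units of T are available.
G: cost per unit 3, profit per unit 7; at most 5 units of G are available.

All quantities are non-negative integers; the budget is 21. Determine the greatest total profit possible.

76

5×T and 3×G: cost 19 ≤ 21, profit 5·11 + 3·7 = 76.
4×T and 4×G: cost 20 ≤ 21, profit 4·11 + 4·7 = 72.
Best is 76.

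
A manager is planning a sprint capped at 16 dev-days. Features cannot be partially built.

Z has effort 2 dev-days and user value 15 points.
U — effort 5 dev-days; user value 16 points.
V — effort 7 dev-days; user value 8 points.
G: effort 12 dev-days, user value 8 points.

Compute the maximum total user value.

Treat it as a binary knapsack problem.
Take Z, U, and V: effort 2 + 5 + 7 = 14 ≤ 16, user value 15 + 16 + 8 = 39.
No other feasible combination does better.

39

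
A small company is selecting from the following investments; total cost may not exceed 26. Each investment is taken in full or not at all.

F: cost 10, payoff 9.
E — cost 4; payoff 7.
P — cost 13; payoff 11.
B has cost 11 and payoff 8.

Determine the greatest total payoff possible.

F + P: cost 10 + 13 = 23 ≤ 26, payoff 9 + 11 = 20.
F + E + B: cost 10 + 4 + 11 = 25 ≤ 26, payoff 9 + 7 + 8 = 24.
Best is F, E, and B with total payoff 24.

24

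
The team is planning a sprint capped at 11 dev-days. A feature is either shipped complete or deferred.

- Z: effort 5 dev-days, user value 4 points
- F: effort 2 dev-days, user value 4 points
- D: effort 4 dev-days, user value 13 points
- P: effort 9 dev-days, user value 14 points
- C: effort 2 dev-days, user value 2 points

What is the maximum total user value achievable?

21

F + D + C: effort 2 + 4 + 2 = 8 ≤ 11, user value 4 + 13 + 2 = 19.
Z + F + D: effort 5 + 2 + 4 = 11 ≤ 11, user value 4 + 4 + 13 = 21.
Best is Z, F, and D with total user value 21.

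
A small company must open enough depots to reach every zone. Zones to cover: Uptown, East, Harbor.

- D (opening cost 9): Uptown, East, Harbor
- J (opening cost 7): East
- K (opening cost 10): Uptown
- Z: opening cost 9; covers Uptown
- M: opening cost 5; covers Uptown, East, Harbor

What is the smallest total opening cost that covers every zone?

5

M alone covers Uptown, East, Harbor — every zone.
Total opening cost: 5.
No cover costs less than 5.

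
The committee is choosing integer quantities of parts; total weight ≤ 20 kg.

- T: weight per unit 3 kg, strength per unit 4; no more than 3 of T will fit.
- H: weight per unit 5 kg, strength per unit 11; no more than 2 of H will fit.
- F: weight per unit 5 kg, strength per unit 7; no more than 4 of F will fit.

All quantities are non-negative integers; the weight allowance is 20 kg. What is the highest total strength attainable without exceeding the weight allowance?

36

Take 2×H and 2×F: weight 20 ≤ 20, strength 2·11 + 2·7 = 36.
H has the best ratio (11/5) and is taken to its limit of 2; remaining capacity is filled optimally with the others.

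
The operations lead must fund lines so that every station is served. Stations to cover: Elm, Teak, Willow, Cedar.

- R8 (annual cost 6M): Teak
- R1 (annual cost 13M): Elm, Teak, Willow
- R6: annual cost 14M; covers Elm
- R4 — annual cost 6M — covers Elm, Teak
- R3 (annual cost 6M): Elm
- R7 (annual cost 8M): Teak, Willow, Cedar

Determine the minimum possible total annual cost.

This is an integer covering problem.
Choose R4 and R7: together they cover Elm, Teak, Willow, Cedar — every station.
Total annual cost: 6 + 8 = 14.
No cover costs less than 14.

14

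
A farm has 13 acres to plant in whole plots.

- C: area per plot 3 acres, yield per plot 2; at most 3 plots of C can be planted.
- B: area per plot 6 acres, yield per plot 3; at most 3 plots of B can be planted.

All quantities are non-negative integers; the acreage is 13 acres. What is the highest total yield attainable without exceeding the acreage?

2×C and 1×B: area 12 ≤ 13, yield 2·2 + 1·3 = 7.
2×B: area 12 ≤ 13, yield 2·3 = 6.
Best is 7.

7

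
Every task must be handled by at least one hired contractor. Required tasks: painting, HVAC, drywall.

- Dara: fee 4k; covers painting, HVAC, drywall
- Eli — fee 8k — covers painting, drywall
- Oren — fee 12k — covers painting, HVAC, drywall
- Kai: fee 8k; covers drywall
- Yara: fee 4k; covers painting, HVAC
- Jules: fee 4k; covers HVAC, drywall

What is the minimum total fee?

Dara alone covers painting, HVAC, drywall — every task.
Total fee: 4.
No cover costs less than 4.

4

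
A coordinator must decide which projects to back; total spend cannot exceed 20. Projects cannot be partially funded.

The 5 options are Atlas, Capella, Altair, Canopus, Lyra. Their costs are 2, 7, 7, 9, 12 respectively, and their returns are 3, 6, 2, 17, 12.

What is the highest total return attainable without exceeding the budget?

26

Treat it as a binary knapsack problem.
Allowing fractional choices, the relaxed optimum would be about 29.0, but projects are indivisible.
Capella + Canopus: cost 7 + 9 = 16 ≤ 20, return 6 + 17 = 23.
Atlas + Altair + Canopus: cost 2 + 7 + 9 = 18 ≤ 20, return 3 + 2 + 17 = 22.
Atlas + Capella + Canopus: cost 2 + 7 + 9 = 18 ≤ 20, return 3 + 6 + 17 = 26.
Best is Atlas, Capella, and Canopus with total return 26.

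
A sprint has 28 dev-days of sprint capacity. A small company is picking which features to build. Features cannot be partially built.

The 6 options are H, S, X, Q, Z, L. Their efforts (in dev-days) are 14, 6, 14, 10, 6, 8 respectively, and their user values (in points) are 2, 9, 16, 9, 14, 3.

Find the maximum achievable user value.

Allowing fractional choices, the relaxed optimum would be about 40.8, but features are indivisible.
S + Q + Z: effort 6 + 10 + 6 = 22 ≤ 28, user value 9 + 9 + 14 = 32.
X + Z + L: effort 14 + 6 + 8 = 28 ≤ 28, user value 16 + 14 + 3 = 33.
S + X + Z: effort 6 + 14 + 6 = 26 ≤ 28, user value 9 + 16 + 14 = 39.
Best is S, X, and Z with total user value 39.

39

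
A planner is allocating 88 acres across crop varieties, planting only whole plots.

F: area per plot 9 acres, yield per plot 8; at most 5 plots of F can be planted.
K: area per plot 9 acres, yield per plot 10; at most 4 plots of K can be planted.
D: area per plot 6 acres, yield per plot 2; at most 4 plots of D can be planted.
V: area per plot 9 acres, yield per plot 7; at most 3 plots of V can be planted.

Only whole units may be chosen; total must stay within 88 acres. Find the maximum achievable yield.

K has the best ratio (10/9); taking only K gives at most 4×10 = 40 (stopped by the supply cap of 4).
Mixing does better — 5×F, 4×K, and 1×D: area 87 ≤ 88, yield 5·8 + 4·10 + 1·2 = 82.

82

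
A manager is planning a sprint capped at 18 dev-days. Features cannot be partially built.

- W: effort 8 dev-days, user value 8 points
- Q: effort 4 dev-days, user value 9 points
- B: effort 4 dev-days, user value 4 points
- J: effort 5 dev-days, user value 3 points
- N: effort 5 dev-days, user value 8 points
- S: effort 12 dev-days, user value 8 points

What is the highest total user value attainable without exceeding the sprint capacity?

25

Q + B + N: effort 4 + 4 + 5 = 13 ≤ 18, user value 9 + 4 + 8 = 21.
W + Q + N: effort 8 + 4 + 5 = 17 ≤ 18, user value 8 + 9 + 8 = 25.
Q + B + J + N: effort 4 + 4 + 5 + 5 = 18 ≤ 18, user value 9 + 4 + 3 + 8 = 24.
Best is W, Q, and N with total user value 25.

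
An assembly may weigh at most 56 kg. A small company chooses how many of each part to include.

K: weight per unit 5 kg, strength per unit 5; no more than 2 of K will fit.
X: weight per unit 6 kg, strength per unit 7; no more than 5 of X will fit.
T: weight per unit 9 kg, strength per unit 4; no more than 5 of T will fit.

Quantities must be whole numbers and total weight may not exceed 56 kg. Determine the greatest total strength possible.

2×K, 5×X, and 1×T: weight 49 ≤ 56, strength 2·5 + 5·7 + 1·4 = 49.
1×K, 5×X, and 2×T: weight 53 ≤ 56, strength 1·5 + 5·7 + 2·4 = 48.
Best is 49.

49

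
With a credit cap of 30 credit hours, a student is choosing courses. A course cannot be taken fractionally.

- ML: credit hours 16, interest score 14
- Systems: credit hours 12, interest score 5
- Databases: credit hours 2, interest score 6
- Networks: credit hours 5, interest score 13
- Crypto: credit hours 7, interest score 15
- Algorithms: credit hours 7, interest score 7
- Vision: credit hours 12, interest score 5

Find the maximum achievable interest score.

Take ML, Databases, Networks, and Crypto: credit hours 16 + 2 + 5 + 7 = 30 ≤ 30, interest score 14 + 6 + 13 + 15 = 48.
No other feasible combination does better.

48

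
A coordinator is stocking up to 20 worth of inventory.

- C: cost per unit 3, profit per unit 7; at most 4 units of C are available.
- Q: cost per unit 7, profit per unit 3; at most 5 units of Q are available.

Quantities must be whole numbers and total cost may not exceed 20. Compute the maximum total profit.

31

4×C: cost 12 ≤ 20, profit 4·7 = 28.
4×C and 1×Q: cost 19 ≤ 20, profit 4·7 + 1·3 = 31.
Best is 31.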